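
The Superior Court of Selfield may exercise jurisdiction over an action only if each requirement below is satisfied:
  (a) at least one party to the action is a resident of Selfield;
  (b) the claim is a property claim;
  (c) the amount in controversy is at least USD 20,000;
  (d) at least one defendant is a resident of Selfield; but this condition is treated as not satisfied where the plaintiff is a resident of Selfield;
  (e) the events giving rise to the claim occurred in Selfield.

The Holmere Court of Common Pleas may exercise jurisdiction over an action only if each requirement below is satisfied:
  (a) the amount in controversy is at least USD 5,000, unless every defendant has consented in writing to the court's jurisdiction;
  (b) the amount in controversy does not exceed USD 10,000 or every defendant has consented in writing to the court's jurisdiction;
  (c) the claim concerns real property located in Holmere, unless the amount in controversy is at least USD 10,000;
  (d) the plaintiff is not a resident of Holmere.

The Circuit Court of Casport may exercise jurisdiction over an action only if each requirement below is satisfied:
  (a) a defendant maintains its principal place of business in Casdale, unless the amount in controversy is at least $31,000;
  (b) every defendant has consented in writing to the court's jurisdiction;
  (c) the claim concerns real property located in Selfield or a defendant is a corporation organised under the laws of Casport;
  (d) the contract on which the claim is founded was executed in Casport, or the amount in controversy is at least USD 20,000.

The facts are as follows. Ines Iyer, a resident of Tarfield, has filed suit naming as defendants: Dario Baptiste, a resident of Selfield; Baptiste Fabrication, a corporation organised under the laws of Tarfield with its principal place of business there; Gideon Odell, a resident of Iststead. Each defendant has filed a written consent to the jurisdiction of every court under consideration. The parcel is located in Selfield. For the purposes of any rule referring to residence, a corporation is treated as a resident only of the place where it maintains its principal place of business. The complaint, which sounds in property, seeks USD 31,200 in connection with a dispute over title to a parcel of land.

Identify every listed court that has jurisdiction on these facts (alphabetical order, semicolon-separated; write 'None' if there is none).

the Circuit Court of Casport; the Holmere Court of Common Pleas; the Superior Court of Selfield

The Superior Court of Selfield:
  (a) Dario Baptiste resides in Selfield. Condition met.
  (b) The claim is a property claim. Condition met.
  (c) The amount in controversy is 31,200 dollars, which meets the USD 20,000 floor. Condition met.
  (d) Dario Baptiste resides in Selfield. The carve-out does not apply: the plaintiff resides in Tarfield, not Selfield. Condition met.
  (e) The operative events occurred in Selfield. Satisfied.
  → All conditions met; jurisdiction exists.
The Holmere Court of Common Pleas:
  (a) The amount in controversy is $31,200, which meets the $5,000 floor. Met.
  (b) Every defendant has filed written consent — that alternative is enough. Satisfied.
  (c) The property lies in Selfield, not Holmere. The proviso rescues it, though: the amount in controversy is $31,200, which meets the USD 10,000 floor. Satisfied.
  (d) The plaintiff resides in Tarfield, which is not Holmere. Satisfied.
  → The court has jurisdiction.
The Circuit Court of Casport:
  (a) The corporate defendant(s) have their principal place of business in Tarfield, not Casdale. The proviso rescues it, though: the amount in controversy is USD 31,200, which meets the 31,000 dollars floor. Condition met.
  (b) Every defendant has filed written consent. Condition met.
  (c) The property lies in Selfield, so this disjunct is met. Met.
  (d) The amount in controversy is USD 31,200, which meets the USD 20,000 floor, which satisfies one of the alternatives. Met.
  → Jurisdiction lies.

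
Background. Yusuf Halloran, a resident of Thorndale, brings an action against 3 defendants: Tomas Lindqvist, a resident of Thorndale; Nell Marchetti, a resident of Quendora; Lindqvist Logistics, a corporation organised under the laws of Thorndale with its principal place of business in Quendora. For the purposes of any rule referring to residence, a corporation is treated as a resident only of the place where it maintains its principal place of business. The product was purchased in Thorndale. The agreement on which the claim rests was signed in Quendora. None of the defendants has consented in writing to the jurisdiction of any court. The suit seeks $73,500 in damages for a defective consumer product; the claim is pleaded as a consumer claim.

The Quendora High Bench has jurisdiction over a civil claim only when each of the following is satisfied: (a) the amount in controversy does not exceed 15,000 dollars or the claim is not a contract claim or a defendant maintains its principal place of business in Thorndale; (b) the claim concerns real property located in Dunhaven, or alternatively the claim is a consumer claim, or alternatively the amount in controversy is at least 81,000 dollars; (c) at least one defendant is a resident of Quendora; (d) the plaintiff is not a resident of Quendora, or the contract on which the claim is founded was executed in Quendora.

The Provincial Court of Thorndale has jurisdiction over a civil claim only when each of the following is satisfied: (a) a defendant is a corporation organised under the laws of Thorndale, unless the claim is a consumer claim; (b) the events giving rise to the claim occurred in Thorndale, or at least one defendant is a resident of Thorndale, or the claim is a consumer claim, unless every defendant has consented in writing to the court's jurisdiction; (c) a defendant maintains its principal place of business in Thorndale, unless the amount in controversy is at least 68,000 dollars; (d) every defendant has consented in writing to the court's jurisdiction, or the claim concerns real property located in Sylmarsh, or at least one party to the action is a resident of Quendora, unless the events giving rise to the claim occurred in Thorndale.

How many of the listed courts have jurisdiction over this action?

2

The Quendora High Bench:
  (a) The claim is a consumer claim, not a contract claim — that alternative is enough. Condition met.
  (b) The claim is a consumer claim, which satisfies one of the alternatives. Condition met.
  (c) Nell Marchetti resides in Quendora. Met.
  (d) The plaintiff resides in Thorndale, which is not Quendora, which satisfies one of the alternatives. Satisfied.
  → All conditions met; jurisdiction exists.
The Provincial Court of Thorndale:
  (a) Lindqvist Logistics is organised under the laws of Thorndale. Condition met.
  (b) The operative events occurred in Thorndale, so this disjunct is met. Satisfied.
  (c) The corporate defendant(s) have their principal place of business in Quendora, not Thorndale. The proviso rescues it, though: the amount in controversy is 73,500 dollars, which meets the $68,000 floor. Condition met.
  (d) Nell Marchetti resides in Quendora, so one alternative holds. Satisfied.
  → The court has jurisdiction.
Courts with jurisdiction: the Quendora High Bench, the Provincial Court of Thorndale — 2 in total.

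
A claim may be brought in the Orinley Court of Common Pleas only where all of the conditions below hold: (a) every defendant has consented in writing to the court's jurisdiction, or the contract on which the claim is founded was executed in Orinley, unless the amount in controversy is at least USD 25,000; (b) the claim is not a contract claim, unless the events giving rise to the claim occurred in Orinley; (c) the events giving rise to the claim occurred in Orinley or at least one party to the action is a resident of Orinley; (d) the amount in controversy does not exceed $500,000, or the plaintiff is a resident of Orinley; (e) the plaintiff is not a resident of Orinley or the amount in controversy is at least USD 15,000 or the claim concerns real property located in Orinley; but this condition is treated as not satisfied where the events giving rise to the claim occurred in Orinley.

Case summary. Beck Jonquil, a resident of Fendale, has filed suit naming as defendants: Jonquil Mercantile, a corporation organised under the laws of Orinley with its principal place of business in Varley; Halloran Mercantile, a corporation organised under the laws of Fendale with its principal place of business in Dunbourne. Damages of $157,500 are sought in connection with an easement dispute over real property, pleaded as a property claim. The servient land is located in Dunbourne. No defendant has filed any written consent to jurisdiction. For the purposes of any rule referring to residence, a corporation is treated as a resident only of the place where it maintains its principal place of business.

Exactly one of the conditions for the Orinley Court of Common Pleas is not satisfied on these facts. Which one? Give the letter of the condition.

(c)

The Orinley Court of Common Pleas:
  (a) No such written consent has been filed; no contract (and hence no place of execution) is alleged — every alternative fails. However, the amount in controversy is $157,500, which meets the $25,000 floor, so the 'unless' proviso supplies this condition. Satisfied.
  (b) The claim is a property claim, not a contract claim. Satisfied.
  (c) The operative events occurred in Dunbourne, not Orinley; no party resides in Orinley — every alternative fails. Fails.
  (d) The amount in controversy is USD 157,500, within the USD 500,000 ceiling, so this disjunct is met. Condition met.
  (e) The plaintiff resides in Fendale, which is not Orinley, which satisfies one of the alternatives. The carve-out does not apply: the operative events occurred in Dunbourne, not Orinley. Met.
Only condition (c) fails.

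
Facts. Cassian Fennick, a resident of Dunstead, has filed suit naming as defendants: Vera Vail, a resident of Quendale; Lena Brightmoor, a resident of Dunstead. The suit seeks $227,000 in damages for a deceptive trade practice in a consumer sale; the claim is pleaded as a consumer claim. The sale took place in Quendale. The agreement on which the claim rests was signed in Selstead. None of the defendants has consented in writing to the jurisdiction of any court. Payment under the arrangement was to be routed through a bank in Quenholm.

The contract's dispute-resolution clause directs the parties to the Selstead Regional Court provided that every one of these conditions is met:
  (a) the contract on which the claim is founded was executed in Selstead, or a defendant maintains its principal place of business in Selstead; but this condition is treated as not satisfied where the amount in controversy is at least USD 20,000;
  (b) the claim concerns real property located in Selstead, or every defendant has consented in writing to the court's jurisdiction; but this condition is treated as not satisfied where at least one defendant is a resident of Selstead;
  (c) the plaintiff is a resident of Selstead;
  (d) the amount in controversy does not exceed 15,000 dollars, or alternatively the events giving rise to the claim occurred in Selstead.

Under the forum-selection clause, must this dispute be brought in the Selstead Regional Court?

The Selstead Regional Court:
  (a) The contract was executed in Selstead, which satisfies one of the alternatives. However, the amount in controversy is $227,000, which meets the 20,000 dollars floor, which falls within the stated exception and so defeats the condition. Fails.
  (b) The claim does not concern real property; no such written consent has been filed — none of the alternatives is met. Not satisfied.
  (c) The plaintiff resides in Dunstead, not Selstead. Not satisfied.
  (d) The amount in controversy is 227,000 dollars, above the $15,000 ceiling; the operative events occurred in Quendale, not Selstead — every alternative fails. Not met.
  → Forum clause is not triggered.

No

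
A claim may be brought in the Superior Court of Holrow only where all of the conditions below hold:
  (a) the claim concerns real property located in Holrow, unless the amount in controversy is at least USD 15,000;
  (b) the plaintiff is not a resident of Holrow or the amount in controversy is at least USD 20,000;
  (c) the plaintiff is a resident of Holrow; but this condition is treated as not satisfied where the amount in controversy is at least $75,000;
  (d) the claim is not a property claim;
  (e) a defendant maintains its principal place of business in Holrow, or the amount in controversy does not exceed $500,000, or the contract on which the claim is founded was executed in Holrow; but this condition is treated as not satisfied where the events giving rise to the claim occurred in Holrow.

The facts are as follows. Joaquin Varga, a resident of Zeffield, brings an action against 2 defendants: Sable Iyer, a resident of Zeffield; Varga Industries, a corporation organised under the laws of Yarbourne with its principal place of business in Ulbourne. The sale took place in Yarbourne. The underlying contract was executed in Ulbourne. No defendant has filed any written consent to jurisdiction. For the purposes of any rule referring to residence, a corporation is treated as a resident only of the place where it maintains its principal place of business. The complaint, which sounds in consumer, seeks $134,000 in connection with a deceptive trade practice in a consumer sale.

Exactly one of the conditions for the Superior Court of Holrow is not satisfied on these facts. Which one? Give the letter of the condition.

(c)

The Superior Court of Holrow:
  (a) The claim does not concern real property. But the amount in controversy is $134,000, which meets the $15,000 floor, and the 'unless' clause therefore excuses the requirement. Condition met.
  (b) The plaintiff resides in Zeffield, which is not Holrow — that alternative is enough. Met.
  (c) The plaintiff resides in Zeffield, not Holrow. Condition not met.
  (d) The claim is a consumer claim, not a property claim. Met.
  (e) The amount in controversy is USD 134,000, within the USD 500,000 ceiling — that alternative is enough. The carve-out does not apply: the operative events occurred in Yarbourne, not Holrow. Met.
Only condition (c) fails.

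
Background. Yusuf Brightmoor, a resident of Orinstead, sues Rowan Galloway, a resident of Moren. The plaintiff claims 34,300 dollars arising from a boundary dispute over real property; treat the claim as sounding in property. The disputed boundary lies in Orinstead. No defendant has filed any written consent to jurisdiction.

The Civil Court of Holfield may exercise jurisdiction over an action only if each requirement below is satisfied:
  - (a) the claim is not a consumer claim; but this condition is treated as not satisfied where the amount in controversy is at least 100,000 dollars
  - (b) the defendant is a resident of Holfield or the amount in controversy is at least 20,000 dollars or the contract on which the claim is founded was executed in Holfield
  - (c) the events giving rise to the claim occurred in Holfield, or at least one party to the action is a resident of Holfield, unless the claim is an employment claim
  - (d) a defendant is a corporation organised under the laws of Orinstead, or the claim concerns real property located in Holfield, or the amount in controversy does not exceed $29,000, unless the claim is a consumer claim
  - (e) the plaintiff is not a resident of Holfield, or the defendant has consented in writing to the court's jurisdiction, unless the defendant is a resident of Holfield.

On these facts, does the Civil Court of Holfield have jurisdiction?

No

The Civil Court of Holfield:
  (a) The claim is a property claim, not a consumer claim. The exception is not triggered, since the amount in controversy is 34,300 dollars, below the USD 100,000 floor. Satisfied.
  (b) The amount in controversy is 34,300 dollars, which meets the $20,000 floor, which satisfies one of the alternatives. Met.
  (c) The operative events occurred in Orinstead, not Holfield; no party resides in Holfield — every alternative fails. And the claim is a property claim, not an employment claim, so the proviso does not save it. Not satisfied.
  (d) No defendant is a corporation; the property lies in Orinstead, not Holfield; the amount in controversy is USD 34,300, above the USD 29,000 ceiling — every alternative fails. Nor does the 'unless' clause help: the claim is a property claim, not a consumer claim. Fails.
  (e) The plaintiff resides in Orinstead, which is not Holfield, so one alternative holds. Condition met.
  → Not every requirement is met — no jurisdiction.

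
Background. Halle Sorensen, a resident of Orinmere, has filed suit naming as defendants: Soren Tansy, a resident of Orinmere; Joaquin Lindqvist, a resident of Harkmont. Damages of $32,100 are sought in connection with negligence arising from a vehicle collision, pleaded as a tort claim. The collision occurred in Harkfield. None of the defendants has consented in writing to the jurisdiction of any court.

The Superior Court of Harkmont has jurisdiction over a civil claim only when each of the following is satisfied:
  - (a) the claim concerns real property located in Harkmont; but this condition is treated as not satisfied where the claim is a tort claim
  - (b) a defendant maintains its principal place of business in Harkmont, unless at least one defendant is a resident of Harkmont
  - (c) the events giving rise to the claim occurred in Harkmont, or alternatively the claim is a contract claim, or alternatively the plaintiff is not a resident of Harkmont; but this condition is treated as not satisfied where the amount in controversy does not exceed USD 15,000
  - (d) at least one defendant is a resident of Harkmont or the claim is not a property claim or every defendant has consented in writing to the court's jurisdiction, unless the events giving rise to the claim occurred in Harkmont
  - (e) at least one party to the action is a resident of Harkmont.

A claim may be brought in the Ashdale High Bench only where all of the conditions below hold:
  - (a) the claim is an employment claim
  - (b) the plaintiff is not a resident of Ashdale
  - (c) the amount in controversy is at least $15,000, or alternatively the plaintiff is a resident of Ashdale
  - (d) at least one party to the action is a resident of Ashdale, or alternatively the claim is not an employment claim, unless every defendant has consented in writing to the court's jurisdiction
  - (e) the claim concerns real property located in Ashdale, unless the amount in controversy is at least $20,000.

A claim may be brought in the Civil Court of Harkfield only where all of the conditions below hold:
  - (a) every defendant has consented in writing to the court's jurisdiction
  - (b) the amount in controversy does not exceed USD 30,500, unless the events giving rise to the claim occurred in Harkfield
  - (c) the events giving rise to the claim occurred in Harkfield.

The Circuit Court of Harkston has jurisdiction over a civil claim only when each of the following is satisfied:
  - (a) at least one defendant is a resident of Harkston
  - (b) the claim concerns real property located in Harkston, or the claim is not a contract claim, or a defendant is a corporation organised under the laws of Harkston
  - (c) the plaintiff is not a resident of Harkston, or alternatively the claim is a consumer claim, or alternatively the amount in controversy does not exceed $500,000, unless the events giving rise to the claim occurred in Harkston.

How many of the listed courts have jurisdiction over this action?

The Superior Court of Harkmont:
  (a) The claim does not concern real property. Condition not met.
  (b) No defendant is a corporation. The proviso rescues it, though: Joaquin Lindqvist resides in Harkmont. Condition met.
  (c) The plaintiff resides in Orinmere, which is not Harkmont, so this disjunct is met. The exception is not triggered, since the amount in controversy is $32,100, above the 15,000 dollars ceiling. Satisfied.
  (d) Joaquin Lindqvist resides in Harkmont — that alternative is enough. Condition met.
  (e) Joaquin Lindqvist resides in Harkmont. Satisfied.
  → No jurisdiction.
The Ashdale High Bench:
  (a) The claim is a tort claim, not an employment claim. Not met.
  (b) The plaintiff resides in Orinmere, which is not Ashdale. Condition met.
  (c) The amount in controversy is USD 32,100, which meets the USD 15,000 floor, so this disjunct is met. Condition met.
  (d) The claim is a tort claim, not an employment claim, so this disjunct is met. Met.
  (e) The claim does not concern real property. However, the amount in controversy is USD 32,100, which meets the 20,000 dollars floor, so the 'unless' proviso supplies this condition. Satisfied.
  → The court lacks jurisdiction.
The Civil Court of Harkfield:
  (a) No such written consent has been filed. Not satisfied.
  (b) The amount in controversy is USD 32,100, above the $30,500 ceiling. However, the operative events occurred in Harkfield, so the 'unless' proviso supplies this condition. Satisfied.
  (c) The operative events occurred in Harkfield. Satisfied.
  → Not every requirement is met — no jurisdiction.
The Circuit Court of Harkston:
  (a) No defendant resides in Harkston (they reside in Orinmere, Harkmont). Condition not met.
  (b) The claim is a tort claim, not a contract claim, so this disjunct is met. Condition met.
  (c) The plaintiff resides in Orinmere, which is not Harkston, so this disjunct is met. Condition met.
  → No jurisdiction.
No court satisfies all of its conditions.

0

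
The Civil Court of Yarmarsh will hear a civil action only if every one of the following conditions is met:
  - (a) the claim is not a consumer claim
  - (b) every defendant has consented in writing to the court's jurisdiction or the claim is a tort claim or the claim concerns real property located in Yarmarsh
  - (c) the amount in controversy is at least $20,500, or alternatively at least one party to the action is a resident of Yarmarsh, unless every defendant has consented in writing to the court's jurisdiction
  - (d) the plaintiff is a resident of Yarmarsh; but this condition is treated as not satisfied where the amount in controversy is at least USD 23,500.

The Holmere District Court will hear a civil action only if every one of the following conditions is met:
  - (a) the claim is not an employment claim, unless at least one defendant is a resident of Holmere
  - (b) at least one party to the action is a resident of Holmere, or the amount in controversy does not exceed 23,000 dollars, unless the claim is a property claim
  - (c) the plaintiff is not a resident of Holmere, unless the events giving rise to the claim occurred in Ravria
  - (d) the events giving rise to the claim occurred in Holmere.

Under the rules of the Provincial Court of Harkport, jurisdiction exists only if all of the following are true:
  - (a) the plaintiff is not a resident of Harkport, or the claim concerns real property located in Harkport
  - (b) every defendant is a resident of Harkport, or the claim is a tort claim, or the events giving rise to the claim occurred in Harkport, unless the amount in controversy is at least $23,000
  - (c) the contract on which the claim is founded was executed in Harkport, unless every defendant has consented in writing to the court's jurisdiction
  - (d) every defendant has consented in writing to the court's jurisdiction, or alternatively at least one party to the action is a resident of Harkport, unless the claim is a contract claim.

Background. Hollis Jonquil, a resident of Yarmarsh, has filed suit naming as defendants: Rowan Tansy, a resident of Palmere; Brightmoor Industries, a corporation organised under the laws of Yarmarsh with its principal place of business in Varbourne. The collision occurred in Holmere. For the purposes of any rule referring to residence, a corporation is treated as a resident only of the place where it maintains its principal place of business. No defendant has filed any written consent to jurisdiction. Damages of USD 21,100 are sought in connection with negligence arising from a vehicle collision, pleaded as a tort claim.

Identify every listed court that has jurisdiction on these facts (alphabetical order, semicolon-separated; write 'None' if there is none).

The Civil Court of Yarmarsh:
  (a) The claim is a tort claim, not a consumer claim. Met.
  (b) The claim is a tort claim — that alternative is enough. Satisfied.
  (c) The amount in controversy is 21,100 dollars, which meets the USD 20,500 floor — that alternative is enough. Satisfied.
  (d) The plaintiff resides in Yarmarsh. The carve-out does not apply: the amount in controversy is 21,100 dollars, below the $23,500 floor. Met.
  → All conditions met; jurisdiction exists.
The Holmere District Court:
  (a) The claim is a tort claim, not an employment claim. Condition met.
  (b) The amount in controversy is $21,100, within the USD 23,000 ceiling, so this disjunct is met. Met.
  (c) The plaintiff resides in Yarmarsh, which is not Holmere. Met.
  (d) The operative events occurred in Holmere. Satisfied.
  → Every requirement is satisfied — jurisdiction.
The Provincial Court of Harkport:
  (a) The plaintiff resides in Yarmarsh, which is not Harkport, so one alternative holds. Condition met.
  (b) The claim is a tort claim, which satisfies one of the alternatives. Satisfied.
  (c) No contract (and hence no place of execution) is alleged. Nor does the 'unless' clause help: no such written consent has been filed. Not met.
  (d) No such written consent has been filed; no party resides in Harkport — none of the alternatives is met. And the claim is a tort claim, not a contract claim, so the proviso does not save it. Not satisfied.
  → The court lacks jurisdiction.

the Civil Court of Yarmarsh; the Holmere District Court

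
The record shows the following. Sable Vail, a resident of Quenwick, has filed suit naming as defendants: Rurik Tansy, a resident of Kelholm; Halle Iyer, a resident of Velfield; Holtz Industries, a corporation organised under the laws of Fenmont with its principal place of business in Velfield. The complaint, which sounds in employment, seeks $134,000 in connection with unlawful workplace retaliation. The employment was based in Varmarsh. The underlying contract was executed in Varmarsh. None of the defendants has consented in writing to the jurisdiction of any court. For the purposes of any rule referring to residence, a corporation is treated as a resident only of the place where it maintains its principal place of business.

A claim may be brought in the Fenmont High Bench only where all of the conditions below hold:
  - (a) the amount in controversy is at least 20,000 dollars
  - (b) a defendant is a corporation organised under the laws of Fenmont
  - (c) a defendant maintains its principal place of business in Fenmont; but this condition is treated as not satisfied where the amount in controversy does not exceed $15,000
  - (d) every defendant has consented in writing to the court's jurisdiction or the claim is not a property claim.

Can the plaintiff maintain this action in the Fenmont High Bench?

The Fenmont High Bench:
  (a) The amount in controversy is 134,000 dollars, which meets the $20,000 floor. Met.
  (b) Holtz Industries is organised under the laws of Fenmont. Met.
  (c) The corporate defendant(s) have their principal place of business in Velfield, not Fenmont. Not satisfied.
  (d) The claim is an employment claim, not a property claim, so one alternative holds. Met.
  → At least one condition fails; no jurisdiction.

No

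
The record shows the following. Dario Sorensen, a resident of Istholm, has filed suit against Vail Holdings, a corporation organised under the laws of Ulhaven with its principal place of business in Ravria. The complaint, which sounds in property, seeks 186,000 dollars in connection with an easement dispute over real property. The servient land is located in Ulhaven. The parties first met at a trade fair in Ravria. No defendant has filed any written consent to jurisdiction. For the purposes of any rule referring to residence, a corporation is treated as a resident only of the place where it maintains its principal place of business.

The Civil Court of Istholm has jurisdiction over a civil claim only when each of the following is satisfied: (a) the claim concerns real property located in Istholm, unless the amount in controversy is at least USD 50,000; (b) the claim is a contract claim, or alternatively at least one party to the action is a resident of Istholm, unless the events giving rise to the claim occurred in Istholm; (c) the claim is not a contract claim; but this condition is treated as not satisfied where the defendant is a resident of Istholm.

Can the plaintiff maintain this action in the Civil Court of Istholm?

Yes

The Civil Court of Istholm:
  (a) The property lies in Ulhaven, not Istholm. The proviso rescues it, though: the amount in controversy is $186,000, which meets the USD 50,000 floor. Met.
  (b) Dario Sorensen resides in Istholm, so this disjunct is met. Condition met.
  (c) The claim is a property claim, not a contract claim. The exception is not triggered, since the defendant resides in Ravria, not Istholm. Met.
  → Every requirement is satisfied — jurisdiction.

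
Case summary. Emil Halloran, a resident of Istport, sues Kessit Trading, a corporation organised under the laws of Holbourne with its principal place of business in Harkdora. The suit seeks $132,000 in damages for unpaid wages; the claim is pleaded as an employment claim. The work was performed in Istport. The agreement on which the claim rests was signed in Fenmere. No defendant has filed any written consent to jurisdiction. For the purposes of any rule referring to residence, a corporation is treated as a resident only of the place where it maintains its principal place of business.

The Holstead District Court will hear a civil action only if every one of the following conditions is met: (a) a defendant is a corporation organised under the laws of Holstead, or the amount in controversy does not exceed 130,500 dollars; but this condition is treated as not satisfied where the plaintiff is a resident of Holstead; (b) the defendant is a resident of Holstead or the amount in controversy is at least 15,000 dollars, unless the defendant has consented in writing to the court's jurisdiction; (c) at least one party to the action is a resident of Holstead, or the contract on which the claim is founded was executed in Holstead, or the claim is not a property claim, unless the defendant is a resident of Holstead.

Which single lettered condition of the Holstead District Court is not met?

(a)

The Holstead District Court:
  (a) The corporate defendant(s) are organised in Holbourne, not Holstead; the amount in controversy is $132,000, above the $130,500 ceiling — none of the alternatives is met. Not satisfied.
  (b) The amount in controversy is $132,000, which meets the USD 15,000 floor — that alternative is enough. Met.
  (c) The claim is an employment claim, not a property claim, so this disjunct is met. Condition met.
Only condition (a) fails.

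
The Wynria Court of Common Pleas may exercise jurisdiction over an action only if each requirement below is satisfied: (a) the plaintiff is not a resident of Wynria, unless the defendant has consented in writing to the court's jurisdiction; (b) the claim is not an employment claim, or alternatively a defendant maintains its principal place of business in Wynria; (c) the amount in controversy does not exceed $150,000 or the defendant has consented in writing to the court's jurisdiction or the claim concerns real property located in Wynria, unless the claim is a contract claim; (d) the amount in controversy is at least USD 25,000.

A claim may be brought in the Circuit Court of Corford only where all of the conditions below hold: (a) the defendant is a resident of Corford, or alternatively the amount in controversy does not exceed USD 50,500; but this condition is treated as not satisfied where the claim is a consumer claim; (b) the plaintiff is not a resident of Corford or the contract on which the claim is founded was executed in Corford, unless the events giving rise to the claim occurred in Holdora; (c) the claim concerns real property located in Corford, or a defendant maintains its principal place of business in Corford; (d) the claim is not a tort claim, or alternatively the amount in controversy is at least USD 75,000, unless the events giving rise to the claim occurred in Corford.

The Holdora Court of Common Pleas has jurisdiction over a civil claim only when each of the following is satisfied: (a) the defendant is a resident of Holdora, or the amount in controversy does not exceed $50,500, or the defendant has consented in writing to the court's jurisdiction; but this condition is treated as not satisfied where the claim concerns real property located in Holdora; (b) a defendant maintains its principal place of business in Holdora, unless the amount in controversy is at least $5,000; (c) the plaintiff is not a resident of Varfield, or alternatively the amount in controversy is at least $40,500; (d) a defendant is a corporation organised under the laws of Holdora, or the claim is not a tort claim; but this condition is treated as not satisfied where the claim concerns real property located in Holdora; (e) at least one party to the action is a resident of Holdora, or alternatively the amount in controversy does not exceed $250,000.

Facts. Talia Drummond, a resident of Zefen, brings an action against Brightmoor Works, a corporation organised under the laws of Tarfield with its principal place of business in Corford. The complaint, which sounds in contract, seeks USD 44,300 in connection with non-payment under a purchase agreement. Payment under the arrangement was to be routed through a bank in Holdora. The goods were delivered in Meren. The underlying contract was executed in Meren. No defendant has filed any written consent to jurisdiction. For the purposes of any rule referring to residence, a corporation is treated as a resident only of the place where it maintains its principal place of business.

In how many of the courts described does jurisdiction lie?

3

The Wynria Court of Common Pleas:
  (a) The plaintiff resides in Zefen, which is not Wynria. Met.
  (b) The claim is a contract claim, not an employment claim, which satisfies one of the alternatives. Met.
  (c) The amount in controversy is 44,300 dollars, within the $150,000 ceiling, so one alternative holds. Satisfied.
  (d) The amount in controversy is 44,300 dollars, which meets the 25,000 dollars floor. Met.
  → All conditions met; jurisdiction exists.
The Circuit Court of Corford:
  (a) The defendant resides in Corford — that alternative is enough. The carve-out does not apply: the claim is a contract claim, not a consumer claim. Met.
  (b) The plaintiff resides in Zefen, which is not Corford, so one alternative holds. Met.
  (c) Brightmoor Works has its principal place of business in Corford, so one alternative holds. Met.
  (d) The claim is a contract claim, not a tort claim — that alternative is enough. Met.
  → Jurisdiction lies.
The Holdora Court of Common Pleas:
  (a) The amount in controversy is 44,300 dollars, within the USD 50,500 ceiling — that alternative is enough. The exception is not triggered, since the claim does not concern real property. Met.
  (b) The corporate defendant(s) have their principal place of business in Corford, not Holdora. The proviso rescues it, though: the amount in controversy is $44,300, which meets the 5,000 dollars floor. Satisfied.
  (c) The plaintiff resides in Zefen, which is not Varfield — that alternative is enough. Satisfied.
  (d) The claim is a contract claim, not a tort claim, which satisfies one of the alternatives. The carve-out does not apply: the claim does not concern real property. Condition met.
  (e) The amount in controversy is 44,300 dollars, within the 250,000 dollars ceiling, which satisfies one of the alternatives. Condition met.
  → Jurisdiction lies.
Courts with jurisdiction: the Wynria Court of Common Pleas, the Circuit Court of Corford, the Holdora Court of Common Pleas — 3 in total.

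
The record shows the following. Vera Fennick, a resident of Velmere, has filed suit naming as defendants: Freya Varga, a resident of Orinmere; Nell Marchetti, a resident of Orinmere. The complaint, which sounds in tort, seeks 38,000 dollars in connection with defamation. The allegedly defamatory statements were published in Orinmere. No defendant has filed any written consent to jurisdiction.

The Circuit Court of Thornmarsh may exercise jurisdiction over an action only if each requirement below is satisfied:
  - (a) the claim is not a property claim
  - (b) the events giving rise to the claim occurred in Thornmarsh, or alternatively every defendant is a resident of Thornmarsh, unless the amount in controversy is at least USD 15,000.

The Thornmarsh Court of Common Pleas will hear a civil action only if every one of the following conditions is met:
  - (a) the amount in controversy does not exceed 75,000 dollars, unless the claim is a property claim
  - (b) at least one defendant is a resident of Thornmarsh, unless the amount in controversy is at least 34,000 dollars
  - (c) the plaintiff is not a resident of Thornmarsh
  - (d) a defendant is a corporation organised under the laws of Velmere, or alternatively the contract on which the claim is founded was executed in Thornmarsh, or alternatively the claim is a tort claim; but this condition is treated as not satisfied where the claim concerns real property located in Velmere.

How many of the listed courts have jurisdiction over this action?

2

The Circuit Court of Thornmarsh:
  (a) The claim is a tort claim, not a property claim. Condition met.
  (b) The operative events occurred in Orinmere, not Thornmarsh; the defendants reside as follows — Freya Varga in Orinmere, Nell Marchetti in Orinmere — not all in Thornmarsh — none of the alternatives is met. But the amount in controversy is USD 38,000, which meets the $15,000 floor, and the 'unless' clause therefore excuses the requirement. Met.
  → The court has jurisdiction.
The Thornmarsh Court of Common Pleas:
  (a) The amount in controversy is 38,000 dollars, within the $75,000 ceiling. Condition met.
  (b) No defendant resides in Thornmarsh (they reside in Orinmere, Orinmere). However, the amount in controversy is 38,000 dollars, which meets the $34,000 floor, so the 'unless' proviso supplies this condition. Met.
  (c) The plaintiff resides in Velmere, which is not Thornmarsh. Satisfied.
  (d) The claim is a tort claim, so this disjunct is met. The carve-out does not apply: the claim does not concern real property. Met.
  → Jurisdiction lies.
Courts with jurisdiction: the Circuit Court of Thornmarsh, the Thornmarsh Court of Common Pleas — 2 in total.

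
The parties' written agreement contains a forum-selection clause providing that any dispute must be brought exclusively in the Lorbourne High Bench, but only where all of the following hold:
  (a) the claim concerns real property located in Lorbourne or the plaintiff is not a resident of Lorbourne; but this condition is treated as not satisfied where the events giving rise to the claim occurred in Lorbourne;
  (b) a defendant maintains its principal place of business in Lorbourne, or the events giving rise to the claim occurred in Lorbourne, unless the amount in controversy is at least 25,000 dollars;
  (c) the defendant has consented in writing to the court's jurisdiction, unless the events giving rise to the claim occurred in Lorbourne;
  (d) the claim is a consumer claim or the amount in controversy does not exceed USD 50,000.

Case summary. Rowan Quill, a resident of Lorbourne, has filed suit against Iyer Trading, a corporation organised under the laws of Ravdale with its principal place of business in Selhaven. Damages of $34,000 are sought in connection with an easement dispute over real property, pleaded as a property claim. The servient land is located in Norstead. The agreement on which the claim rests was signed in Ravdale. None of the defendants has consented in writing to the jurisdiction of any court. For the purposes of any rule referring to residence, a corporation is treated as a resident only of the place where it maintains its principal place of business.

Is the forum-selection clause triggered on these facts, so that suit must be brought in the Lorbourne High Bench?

No

The Lorbourne High Bench:
  (a) The property lies in Norstead, not Lorbourne; the plaintiff resides in Lorbourne — every alternative fails. Condition not met.
  (b) The corporate defendant(s) have their principal place of business in Selhaven, not Lorbourne; the operative events occurred in Norstead, not Lorbourne — no alternative holds. However, the amount in controversy is 34,000 dollars, which meets the USD 25,000 floor, so the 'unless' proviso supplies this condition. Met.
  (c) No such written consent has been filed. The proviso offers no rescue either, since the operative events occurred in Norstead, not Lorbourne. Condition not met.
  (d) The amount in controversy is $34,000, within the 50,000 dollars ceiling, so this disjunct is met. Condition met.
  → The clause does not apply.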